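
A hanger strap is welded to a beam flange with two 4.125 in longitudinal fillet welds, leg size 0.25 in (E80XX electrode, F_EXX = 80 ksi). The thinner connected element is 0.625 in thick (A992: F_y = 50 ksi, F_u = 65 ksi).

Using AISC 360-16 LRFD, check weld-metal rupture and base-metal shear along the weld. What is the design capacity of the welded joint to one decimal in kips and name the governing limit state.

52.5 kips (weld metal governs)

Weld metal: throat = 0.707×0.25 = 0.17675 in, L = 2×4.125 = 8.25 in. φR_n = 0.75 × 0.6 × 80 × 0.17675 × 8.25 = 52.5 kips.
Base metal shear (0.625 in plate): yield φR_n = 1.0×0.6×50×0.625×8.25 = 154.7 kips; rupture φR_n = 0.75×0.6×65×0.625×8.25 = 150.8 kips; take 150.8 kips (rupture).
Governing: min(52.5, 150.8) = 52.5 kips → weld metal.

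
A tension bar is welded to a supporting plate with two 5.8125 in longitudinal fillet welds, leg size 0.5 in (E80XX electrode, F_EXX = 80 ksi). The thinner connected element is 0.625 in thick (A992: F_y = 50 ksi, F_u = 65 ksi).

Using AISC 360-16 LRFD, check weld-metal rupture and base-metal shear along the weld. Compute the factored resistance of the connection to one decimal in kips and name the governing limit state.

Weld metal: throat = 0.707×0.5 = 0.3535 in, L = 2×5.8125 = 11.625 in. φR_n = 0.75 × 0.6 × 80 × 0.3535 × 11.625 = 147.9 kips.
Base metal shear (0.625 in plate): yield φR_n = 1.0×0.6×50×0.625×11.625 = 218.0 kips; rupture φR_n = 0.75×0.6×65×0.625×11.625 = 212.5 kips; take 212.5 kips (rupture).
Governing: min(147.9, 212.5) = 147.9 kips → weld metal.

147.9 kips (weld metal governs)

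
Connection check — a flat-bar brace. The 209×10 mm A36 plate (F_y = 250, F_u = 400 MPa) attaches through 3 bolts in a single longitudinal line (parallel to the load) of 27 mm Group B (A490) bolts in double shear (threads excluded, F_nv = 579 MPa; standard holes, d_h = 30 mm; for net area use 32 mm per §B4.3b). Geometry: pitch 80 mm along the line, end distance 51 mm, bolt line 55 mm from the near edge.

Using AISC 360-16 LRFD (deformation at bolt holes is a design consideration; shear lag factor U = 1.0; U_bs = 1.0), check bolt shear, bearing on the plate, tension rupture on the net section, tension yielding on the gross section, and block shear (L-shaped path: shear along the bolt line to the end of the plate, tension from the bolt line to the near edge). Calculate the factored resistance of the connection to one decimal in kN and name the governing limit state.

Bolt shear: A_b = π(27)²/4 = 572.56 mm². φR_n = 0.75 × 579 × 572.56 × 3 × 2 = 1491.8 kN.
Bearing (10 mm plate, F_u = 400 MPa): end bolts L_c = 51 − 30/2 = 36, R_n = min(1.2×36×10×400, 2.4×27×10×400) = 172.8 kN/bolt; interior L_c = 80 − 30 = 50, R_n = 240 kN/bolt. φR_n = 0.75 × (1×172.8 + 2×240) = 489.6 kN.
Tension rupture (net): A_n = (209 − 1×32)×10 = 1770 mm² (U = 1.0, A_e = A_n). φR_n = 0.75 × 400 × 1770 = 531.0 kN.
Tension yield (gross): A_g = 209×10 = 2090 mm². φR_n = 0.90 × 250 × 2090 = 470.3 kN.
Block shear: shear path 1×[51+2×80] = 1×211 mm, A_gv = 2110, A_nv = 1×(211 − 2.5×32)×10 = 1310 mm²; tension to near edge: (55 − 0.5×32)×10 = 390 mm². R_n = min(0.6×400×1310, 0.6×250×2110) + 1.0×400×390 = min(314.4, 316.5) + 156 = 470.4 kN. φR_n = 0.75 × 470.4 = 352.8 kN.
Governing: min(1491.8, 489.6, 531.0, 470.3, 352.8) = 352.8 kN → block shear.

352.8 kN (block shear governs)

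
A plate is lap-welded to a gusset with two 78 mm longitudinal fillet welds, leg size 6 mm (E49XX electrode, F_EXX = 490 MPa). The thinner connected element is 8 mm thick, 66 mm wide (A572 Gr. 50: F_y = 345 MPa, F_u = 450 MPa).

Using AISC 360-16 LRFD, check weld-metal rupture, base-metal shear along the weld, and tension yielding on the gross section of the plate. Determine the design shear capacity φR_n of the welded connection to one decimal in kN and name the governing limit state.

145.9 kN (weld metal governs)

Weld metal: throat = 0.707×6 = 4.242 mm, L = 2×78 = 156 mm. φR_n = 0.75 × 0.6 × 490 × 4.242 × 156 = 145.9 kN.
Base metal shear (8 mm plate): yield φR_n = 1.0×0.6×345×8×156 = 258.3 kN; rupture φR_n = 0.75×0.6×450×8×156 = 252.7 kN; take 252.7 kN (rupture).
Tension yield (gross): A_g = 66×8 = 528 mm². φR_n = 0.90 × 345 × 528 = 163.9 kN.
Governing: min(145.9, 252.7, 163.9) = 145.9 kN → weld metal.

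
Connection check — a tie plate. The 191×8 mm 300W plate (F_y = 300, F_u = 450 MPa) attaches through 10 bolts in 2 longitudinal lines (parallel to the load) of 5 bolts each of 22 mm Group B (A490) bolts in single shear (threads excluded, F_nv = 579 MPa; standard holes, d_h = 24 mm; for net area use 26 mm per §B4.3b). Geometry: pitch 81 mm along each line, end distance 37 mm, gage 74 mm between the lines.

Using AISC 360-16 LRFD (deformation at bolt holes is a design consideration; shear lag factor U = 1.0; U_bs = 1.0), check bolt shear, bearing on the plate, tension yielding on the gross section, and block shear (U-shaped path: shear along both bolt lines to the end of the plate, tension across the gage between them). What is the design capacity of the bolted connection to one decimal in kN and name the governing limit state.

Bolt shear: A_b = π(22)²/4 = 380.13 mm². φR_n = 0.75 × 579 × 380.13 × 10 × 1 = 1650.7 kN.
Bearing (8 mm plate, F_u = 450 MPa): end bolts L_c = 37 − 24/2 = 25, R_n = min(1.2×25×8×450, 2.4×22×8×450) = 108 kN/bolt; interior L_c = 81 − 24 = 57, R_n = 190.08 kN/bolt. φR_n = 0.75 × (2×108 + 8×190.08) = 1302.5 kN.
Tension yield (gross): A_g = 191×8 = 1528 mm². φR_n = 0.90 × 300 × 1528 = 412.6 kN.
Block shear: shear path 2×[37+4×81] = 2×361 mm, A_gv = 5776, A_nv = 2×(361 − 4.5×26)×8 = 3904 mm²; tension across gage: (74 − 1×26)×8 = 384 mm². R_n = min(0.6×450×3904, 0.6×300×5776) + 1.0×450×384 = min(1054.1, 1039.7) + 172.8 = 1212.5 kN. φR_n = 0.75 × 1212.5 = 909.4 kN.
Governing: min(1650.7, 1302.5, 412.6, 909.4) = 412.6 kN → gross-section yield.

412.6 kN (gross-section yield governs)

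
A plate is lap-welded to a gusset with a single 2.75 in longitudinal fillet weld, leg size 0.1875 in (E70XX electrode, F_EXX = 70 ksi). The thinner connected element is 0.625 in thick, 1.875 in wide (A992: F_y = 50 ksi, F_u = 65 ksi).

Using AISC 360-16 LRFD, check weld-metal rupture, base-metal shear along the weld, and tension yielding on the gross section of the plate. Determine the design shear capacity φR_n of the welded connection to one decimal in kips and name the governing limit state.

11.5 kips (weld metal governs)

Weld metal: throat = 0.707×0.1875 = 0.13256 in, L = 2.75 in. φR_n = 0.75 × 0.6 × 70 × 0.13256 × 2.75 = 11.5 kips.
Base metal shear (0.625 in plate): yield φR_n = 1.0×0.6×50×0.625×2.75 = 51.6 kips; rupture φR_n = 0.75×0.6×65×0.625×2.75 = 50.3 kips; take 50.3 kips (rupture).
Tension yield (gross): A_g = 1.875×0.625 = 1.1719 in². φR_n = 0.90 × 50 × 1.1719 = 52.7 kips.
Governing: min(11.5, 50.3, 52.7) = 11.5 kips → weld metal.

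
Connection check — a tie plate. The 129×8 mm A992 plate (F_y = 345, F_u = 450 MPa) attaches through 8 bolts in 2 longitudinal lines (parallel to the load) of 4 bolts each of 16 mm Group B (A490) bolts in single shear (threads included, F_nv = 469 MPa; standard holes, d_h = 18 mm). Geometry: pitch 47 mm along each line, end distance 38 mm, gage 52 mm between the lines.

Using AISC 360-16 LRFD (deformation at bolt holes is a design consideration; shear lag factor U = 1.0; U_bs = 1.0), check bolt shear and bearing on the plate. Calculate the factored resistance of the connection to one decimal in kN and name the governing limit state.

Bolt shear: A_b = π(16)²/4 = 201.06 mm². φR_n = 0.75 × 469 × 201.06 × 8 × 1 = 565.8 kN.
Bearing (8 mm plate, F_u = 450 MPa): end bolts L_c = 38 − 18/2 = 29, R_n = min(1.2×29×8×450, 2.4×16×8×450) = 125.28 kN/bolt; interior L_c = 47 − 18 = 29, R_n = 125.28 kN/bolt. φR_n = 0.75 × (2×125.28 + 6×125.28) = 751.7 kN.
Governing: min(565.8, 751.7) = 565.8 kN → bolt shear.

565.8 kN (bolt shear governs)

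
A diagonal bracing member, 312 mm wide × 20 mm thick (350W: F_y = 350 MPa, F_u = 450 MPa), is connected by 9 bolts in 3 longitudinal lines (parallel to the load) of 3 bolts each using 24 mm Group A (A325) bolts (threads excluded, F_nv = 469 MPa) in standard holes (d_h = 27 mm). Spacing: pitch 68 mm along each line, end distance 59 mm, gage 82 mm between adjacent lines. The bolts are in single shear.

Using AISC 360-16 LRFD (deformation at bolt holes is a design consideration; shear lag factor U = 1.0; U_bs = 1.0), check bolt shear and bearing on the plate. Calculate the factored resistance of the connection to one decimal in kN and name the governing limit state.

1432.2 kN (bolt shear governs)

Bolt shear: A_b = π(24)²/4 = 452.39 mm². φR_n = 0.75 × 469 × 452.39 × 9 × 1 = 1432.2 kN.
Bearing (20 mm plate, F_u = 450 MPa): end bolts L_c = 59 − 27/2 = 45.5, R_n = min(1.2×45.5×20×450, 2.4×24×20×450) = 491.4 kN/bolt; interior L_c = 68 − 27 = 41, R_n = 442.8 kN/bolt. φR_n = 0.75 × (3×491.4 + 6×442.8) = 3098.3 kN.
Governing: min(1432.2, 3098.3) = 1432.2 kN → bolt shear.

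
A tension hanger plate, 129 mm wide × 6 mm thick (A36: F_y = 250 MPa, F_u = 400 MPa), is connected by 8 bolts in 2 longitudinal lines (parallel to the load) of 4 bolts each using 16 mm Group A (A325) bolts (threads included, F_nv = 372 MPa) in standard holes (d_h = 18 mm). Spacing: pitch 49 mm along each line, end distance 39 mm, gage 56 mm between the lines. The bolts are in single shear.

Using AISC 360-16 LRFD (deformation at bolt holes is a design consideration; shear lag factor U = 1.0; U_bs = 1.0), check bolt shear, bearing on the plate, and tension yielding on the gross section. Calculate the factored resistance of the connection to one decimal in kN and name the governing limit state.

174.2 kN (gross-section yield governs)

Bolt shear: A_b = π(16)²/4 = 201.06 mm². φR_n = 0.75 × 372 × 201.06 × 8 × 1 = 448.8 kN.
Bearing (6 mm plate, F_u = 400 MPa): end bolts L_c = 39 − 18/2 = 30, R_n = min(1.2×30×6×400, 2.4×16×6×400) = 86.4 kN/bolt; interior L_c = 49 − 18 = 31, R_n = 89.28 kN/bolt. φR_n = 0.75 × (2×86.4 + 6×89.28) = 531.4 kN.
Tension yield (gross): A_g = 129×6 = 774 mm². φR_n = 0.90 × 250 × 774 = 174.2 kN.
Governing: min(448.8, 531.4, 174.2) = 174.2 kN → gross-section yield.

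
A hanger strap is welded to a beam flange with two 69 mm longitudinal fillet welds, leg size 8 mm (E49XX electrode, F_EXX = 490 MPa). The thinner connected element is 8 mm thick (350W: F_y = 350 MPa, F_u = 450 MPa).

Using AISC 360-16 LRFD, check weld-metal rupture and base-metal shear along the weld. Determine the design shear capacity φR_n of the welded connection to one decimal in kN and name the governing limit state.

172.1 kN (weld metal governs)

Weld metal: throat = 0.707×8 = 5.656 mm, L = 2×69 = 138 mm. φR_n = 0.75 × 0.6 × 490 × 5.656 × 138 = 172.1 kN.
Base metal shear (8 mm plate): yield φR_n = 1.0×0.6×350×8×138 = 231.8 kN; rupture φR_n = 0.75×0.6×450×8×138 = 223.6 kN; take 223.6 kN (rupture).
Governing: min(172.1, 223.6) = 172.1 kN → weld metal.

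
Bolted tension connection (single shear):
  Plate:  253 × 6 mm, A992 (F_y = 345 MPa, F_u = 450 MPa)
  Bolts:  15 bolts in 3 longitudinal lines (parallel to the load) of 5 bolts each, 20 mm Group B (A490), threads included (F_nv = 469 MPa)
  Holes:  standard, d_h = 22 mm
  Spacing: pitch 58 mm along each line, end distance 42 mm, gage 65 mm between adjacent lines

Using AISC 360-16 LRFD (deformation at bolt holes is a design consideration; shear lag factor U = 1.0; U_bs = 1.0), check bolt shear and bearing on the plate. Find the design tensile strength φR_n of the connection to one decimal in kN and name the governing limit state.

Bolt shear: A_b = π(20)²/4 = 314.16 mm². φR_n = 0.75 × 469 × 314.16 × 15 × 1 = 1657.6 kN.
Bearing (6 mm plate, F_u = 450 MPa): end bolts L_c = 42 − 22/2 = 31, R_n = min(1.2×31×6×450, 2.4×20×6×450) = 100.44 kN/bolt; interior L_c = 58 − 22 = 36, R_n = 116.64 kN/bolt. φR_n = 0.75 × (3×100.44 + 12×116.64) = 1275.8 kN.
Governing: min(1657.6, 1275.8) = 1275.8 kN → bearing.

1275.8 kN (bearing governs)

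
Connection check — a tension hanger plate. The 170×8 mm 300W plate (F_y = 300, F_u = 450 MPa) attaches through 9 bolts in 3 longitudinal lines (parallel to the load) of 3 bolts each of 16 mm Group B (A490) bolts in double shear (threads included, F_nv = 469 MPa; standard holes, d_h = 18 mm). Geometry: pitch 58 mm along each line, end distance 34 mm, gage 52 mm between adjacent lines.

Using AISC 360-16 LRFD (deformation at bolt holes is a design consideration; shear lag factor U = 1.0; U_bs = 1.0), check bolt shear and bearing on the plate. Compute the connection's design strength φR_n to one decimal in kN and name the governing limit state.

865.1 kN (bearing governs)

Bolt shear: A_b = π(16)²/4 = 201.06 mm². φR_n = 0.75 × 469 × 201.06 × 9 × 2 = 1273.0 kN.
Bearing (8 mm plate, F_u = 450 MPa): end bolts L_c = 34 − 18/2 = 25, R_n = min(1.2×25×8×450, 2.4×16×8×450) = 108 kN/bolt; interior L_c = 58 − 18 = 40, R_n = 138.24 kN/bolt. φR_n = 0.75 × (3×108 + 6×138.24) = 865.1 kN.
Governing: min(1273.0, 865.1) = 865.1 kN → bearing.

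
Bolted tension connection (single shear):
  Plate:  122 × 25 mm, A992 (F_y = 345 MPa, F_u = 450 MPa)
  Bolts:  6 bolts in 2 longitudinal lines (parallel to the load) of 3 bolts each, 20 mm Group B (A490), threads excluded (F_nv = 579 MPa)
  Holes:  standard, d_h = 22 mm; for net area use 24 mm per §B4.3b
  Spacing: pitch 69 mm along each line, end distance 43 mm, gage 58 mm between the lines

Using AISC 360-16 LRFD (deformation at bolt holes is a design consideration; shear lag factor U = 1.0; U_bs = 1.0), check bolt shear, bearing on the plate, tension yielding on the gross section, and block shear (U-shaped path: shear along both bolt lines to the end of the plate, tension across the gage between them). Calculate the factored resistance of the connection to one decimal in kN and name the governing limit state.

818.5 kN (bolt shear governs)

Bolt shear: A_b = π(20)²/4 = 314.16 mm². φR_n = 0.75 × 579 × 314.16 × 6 × 1 = 818.5 kN.
Bearing (25 mm plate, F_u = 450 MPa): end bolts L_c = 43 − 22/2 = 32, R_n = min(1.2×32×25×450, 2.4×20×25×450) = 432 kN/bolt; interior L_c = 69 − 22 = 47, R_n = 540 kN/bolt. φR_n = 0.75 × (2×432 + 4×540) = 2268.0 kN.
Tension yield (gross): A_g = 122×25 = 3050 mm². φR_n = 0.90 × 345 × 3050 = 947.0 kN.
Block shear: shear path 2×[43+2×69] = 2×181 mm, A_gv = 9050, A_nv = 2×(181 − 2.5×24)×25 = 6050 mm²; tension across gage: (58 − 1×24)×25 = 850 mm². R_n = min(0.6×450×6050, 0.6×345×9050) + 1.0×450×850 = min(1633.5, 1873.4) + 382.5 = 2016 kN. φR_n = 0.75 × 2016 = 1512.0 kN.
Governing: min(818.5, 2268.0, 947.0, 1512.0) = 818.5 kN → bolt shear.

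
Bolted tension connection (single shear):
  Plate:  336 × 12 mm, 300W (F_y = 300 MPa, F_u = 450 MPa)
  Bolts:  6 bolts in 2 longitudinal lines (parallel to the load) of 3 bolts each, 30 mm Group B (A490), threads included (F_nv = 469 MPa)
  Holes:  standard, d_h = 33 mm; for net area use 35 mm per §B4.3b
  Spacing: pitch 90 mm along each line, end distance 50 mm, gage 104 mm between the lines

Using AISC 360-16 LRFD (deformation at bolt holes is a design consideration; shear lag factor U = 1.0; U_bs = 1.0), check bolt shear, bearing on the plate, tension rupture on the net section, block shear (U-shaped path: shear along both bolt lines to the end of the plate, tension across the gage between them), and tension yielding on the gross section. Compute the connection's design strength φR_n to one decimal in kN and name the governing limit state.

972.0 kN (block shear governs)

Bolt shear: A_b = π(30)²/4 = 706.86 mm². φR_n = 0.75 × 469 × 706.86 × 6 × 1 = 1491.8 kN.
Bearing (12 mm plate, F_u = 450 MPa): end bolts L_c = 50 − 33/2 = 33.5, R_n = min(1.2×33.5×12×450, 2.4×30×12×450) = 217.08 kN/bolt; interior L_c = 90 − 33 = 57, R_n = 369.36 kN/bolt. φR_n = 0.75 × (2×217.08 + 4×369.36) = 1433.7 kN.
Tension rupture (net): A_n = (336 − 2×35)×12 = 3192 mm² (U = 1.0, A_e = A_n). φR_n = 0.75 × 450 × 3192 = 1077.3 kN.
Block shear: shear path 2×[50+2×90] = 2×230 mm, A_gv = 5520, A_nv = 2×(230 − 2.5×35)×12 = 3420 mm²; tension across gage: (104 − 1×35)×12 = 828 mm². R_n = min(0.6×450×3420, 0.6×300×5520) + 1.0×450×828 = min(923.4, 993.6) + 372.6 = 1296 kN. φR_n = 0.75 × 1296 = 972.0 kN.
Tension yield (gross): A_g = 336×12 = 4032 mm². φR_n = 0.90 × 300 × 4032 = 1088.6 kN.
Governing: min(1491.8, 1433.7, 1077.3, 972.0, 1088.6) = 972.0 kN → block shear.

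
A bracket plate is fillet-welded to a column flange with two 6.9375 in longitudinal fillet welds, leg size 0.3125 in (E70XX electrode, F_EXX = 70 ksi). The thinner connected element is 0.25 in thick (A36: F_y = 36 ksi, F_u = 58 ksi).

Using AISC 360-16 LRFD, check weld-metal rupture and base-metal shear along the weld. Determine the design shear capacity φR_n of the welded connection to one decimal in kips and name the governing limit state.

Weld metal: throat = 0.707×0.3125 = 0.22094 in, L = 2×6.9375 = 13.875 in. φR_n = 0.75 × 0.6 × 70 × 0.22094 × 13.875 = 96.6 kips.
Base metal shear (0.25 in plate): yield φR_n = 1.0×0.6×36×0.25×13.875 = 74.9 kips; rupture φR_n = 0.75×0.6×58×0.25×13.875 = 90.5 kips; take 74.9 kips (yield).
Governing: min(96.6, 74.9) = 74.9 kips → base-metal shear.

74.9 kips (base-metal shear governs)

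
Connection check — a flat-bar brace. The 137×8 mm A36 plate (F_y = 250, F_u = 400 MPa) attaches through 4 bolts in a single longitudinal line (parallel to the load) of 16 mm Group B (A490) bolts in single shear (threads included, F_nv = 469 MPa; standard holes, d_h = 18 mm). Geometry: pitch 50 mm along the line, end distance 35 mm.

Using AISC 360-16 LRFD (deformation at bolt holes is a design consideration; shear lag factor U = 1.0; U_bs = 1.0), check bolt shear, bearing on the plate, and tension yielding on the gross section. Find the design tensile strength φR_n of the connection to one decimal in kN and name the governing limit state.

246.6 kN (gross-section yield governs)

Bolt shear: A_b = π(16)²/4 = 201.06 mm². φR_n = 0.75 × 469 × 201.06 × 4 × 1 = 282.9 kN.
Bearing (8 mm plate, F_u = 400 MPa): end bolts L_c = 35 − 18/2 = 26, R_n = min(1.2×26×8×400, 2.4×16×8×400) = 99.84 kN/bolt; interior L_c = 50 − 18 = 32, R_n = 122.88 kN/bolt. φR_n = 0.75 × (1×99.84 + 3×122.88) = 351.4 kN.
Tension yield (gross): A_g = 137×8 = 1096 mm². φR_n = 0.90 × 250 × 1096 = 246.6 kN.
Governing: min(282.9, 351.4, 246.6) = 246.6 kN → gross-section yield.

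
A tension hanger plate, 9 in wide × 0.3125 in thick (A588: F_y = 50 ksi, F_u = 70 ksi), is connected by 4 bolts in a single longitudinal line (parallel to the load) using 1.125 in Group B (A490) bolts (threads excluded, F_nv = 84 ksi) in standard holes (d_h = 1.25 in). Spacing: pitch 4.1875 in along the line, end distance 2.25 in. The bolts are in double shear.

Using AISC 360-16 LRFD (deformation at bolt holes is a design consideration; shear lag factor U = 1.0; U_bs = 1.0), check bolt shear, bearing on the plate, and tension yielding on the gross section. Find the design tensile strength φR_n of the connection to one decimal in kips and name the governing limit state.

126.6 kips (gross-section yield governs)

Bolt shear: A_b = π(1.125)²/4 = 0.99402 in². φR_n = 0.75 × 84 × 0.99402 × 4 × 2 = 501.0 kips.
Bearing (0.3125 in plate, F_u = 70 ksi): end bolts L_c = 2.25 − 1.25/2 = 1.625, R_n = min(1.2×1.625×0.3125×70, 2.4×1.125×0.3125×70) = 42.656 kips/bolt; interior L_c = 4.1875 − 1.25 = 2.9375, R_n = 59.063 kips/bolt. φR_n = 0.75 × (1×42.656 + 3×59.063) = 164.9 kips.
Tension yield (gross): A_g = 9×0.3125 = 2.8125 in². φR_n = 0.90 × 50 × 2.8125 = 126.6 kips.
Governing: min(501.0, 164.9, 126.6) = 126.6 kips → gross-section yield.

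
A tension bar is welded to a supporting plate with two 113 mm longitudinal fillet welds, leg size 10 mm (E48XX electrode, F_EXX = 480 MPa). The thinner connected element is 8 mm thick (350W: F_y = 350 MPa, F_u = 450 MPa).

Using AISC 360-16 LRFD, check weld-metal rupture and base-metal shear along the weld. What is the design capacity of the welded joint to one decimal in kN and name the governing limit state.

Weld metal: throat = 0.707×10 = 7.07 mm, L = 2×113 = 226 mm. φR_n = 0.75 × 0.6 × 480 × 7.07 × 226 = 345.1 kN.
Base metal shear (8 mm plate): yield φR_n = 1.0×0.6×350×8×226 = 379.7 kN; rupture φR_n = 0.75×0.6×450×8×226 = 366.1 kN; take 366.1 kN (rupture).
Governing: min(345.1, 366.1) = 345.1 kN → weld metal.

345.1 kN (weld metal governs)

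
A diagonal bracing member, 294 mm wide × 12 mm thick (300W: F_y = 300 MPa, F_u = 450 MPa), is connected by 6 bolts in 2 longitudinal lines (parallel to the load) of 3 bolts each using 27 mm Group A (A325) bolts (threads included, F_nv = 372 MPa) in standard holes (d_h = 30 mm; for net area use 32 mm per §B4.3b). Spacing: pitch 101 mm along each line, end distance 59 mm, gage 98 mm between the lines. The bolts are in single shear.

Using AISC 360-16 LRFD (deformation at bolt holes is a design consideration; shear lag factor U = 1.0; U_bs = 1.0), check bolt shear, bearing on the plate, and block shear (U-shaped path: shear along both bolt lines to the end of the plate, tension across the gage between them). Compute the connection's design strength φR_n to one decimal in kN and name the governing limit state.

958.5 kN (bolt shear governs)

Bolt shear: A_b = π(27)²/4 = 572.56 mm². φR_n = 0.75 × 372 × 572.56 × 6 × 1 = 958.5 kN.
Bearing (12 mm plate, F_u = 450 MPa): end bolts L_c = 59 − 30/2 = 44, R_n = min(1.2×44×12×450, 2.4×27×12×450) = 285.12 kN/bolt; interior L_c = 101 − 30 = 71, R_n = 349.92 kN/bolt. φR_n = 0.75 × (2×285.12 + 4×349.92) = 1477.4 kN.
Block shear: shear path 2×[59+2×101] = 2×261 mm, A_gv = 6264, A_nv = 2×(261 − 2.5×32)×12 = 4344 mm²; tension across gage: (98 − 1×32)×12 = 792 mm². R_n = min(0.6×450×4344, 0.6×300×6264) + 1.0×450×792 = min(1172.9, 1127.5) + 356.4 = 1483.9 kN. φR_n = 0.75 × 1483.9 = 1112.9 kN.
Governing: min(958.5, 1477.4, 1112.9) = 958.5 kN → bolt shear.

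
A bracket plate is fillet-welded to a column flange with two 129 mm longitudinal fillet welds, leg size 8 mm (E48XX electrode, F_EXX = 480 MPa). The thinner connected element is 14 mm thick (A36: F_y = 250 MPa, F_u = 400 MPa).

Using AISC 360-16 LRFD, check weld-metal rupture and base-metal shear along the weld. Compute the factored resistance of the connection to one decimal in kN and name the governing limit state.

315.2 kN (weld metal governs)

Weld metal: throat = 0.707×8 = 5.656 mm, L = 2×129 = 258 mm. φR_n = 0.75 × 0.6 × 480 × 5.656 × 258 = 315.2 kN.
Base metal shear (14 mm plate): yield φR_n = 1.0×0.6×250×14×258 = 541.8 kN; rupture φR_n = 0.75×0.6×400×14×258 = 650.2 kN; take 541.8 kN (yield).
Governing: min(315.2, 541.8) = 315.2 kN → weld metal.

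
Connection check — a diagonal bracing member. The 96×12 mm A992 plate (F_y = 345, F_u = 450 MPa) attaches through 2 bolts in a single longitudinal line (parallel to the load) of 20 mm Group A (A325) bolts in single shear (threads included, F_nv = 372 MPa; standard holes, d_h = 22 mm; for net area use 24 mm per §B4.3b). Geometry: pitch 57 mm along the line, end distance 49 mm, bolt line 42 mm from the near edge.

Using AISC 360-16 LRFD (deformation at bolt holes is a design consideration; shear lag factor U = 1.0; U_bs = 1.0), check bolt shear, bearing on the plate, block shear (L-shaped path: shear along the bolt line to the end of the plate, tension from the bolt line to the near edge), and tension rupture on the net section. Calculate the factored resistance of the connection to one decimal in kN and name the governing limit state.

175.3 kN (bolt shear governs)

Bolt shear: A_b = π(20)²/4 = 314.16 mm². φR_n = 0.75 × 372 × 314.16 × 2 × 1 = 175.3 kN.
Bearing (12 mm plate, F_u = 450 MPa): end bolts L_c = 49 − 22/2 = 38, R_n = min(1.2×38×12×450, 2.4×20×12×450) = 246.24 kN/bolt; interior L_c = 57 − 22 = 35, R_n = 226.8 kN/bolt. φR_n = 0.75 × (1×246.24 + 1×226.8) = 354.8 kN.
Block shear: shear path 1×[49+1×57] = 1×106 mm, A_gv = 1272, A_nv = 1×(106 − 1.5×24)×12 = 840 mm²; tension to near edge: (42 − 0.5×24)×12 = 360 mm². R_n = min(0.6×450×840, 0.6×345×1272) + 1.0×450×360 = min(226.8, 263.3) + 162 = 388.8 kN. φR_n = 0.75 × 388.8 = 291.6 kN.
Tension rupture (net): A_n = (96 − 1×24)×12 = 864 mm² (U = 1.0, A_e = A_n). φR_n = 0.75 × 450 × 864 = 291.6 kN.
Governing: min(175.3, 354.8, 291.6, 291.6) = 175.3 kN → bolt shear.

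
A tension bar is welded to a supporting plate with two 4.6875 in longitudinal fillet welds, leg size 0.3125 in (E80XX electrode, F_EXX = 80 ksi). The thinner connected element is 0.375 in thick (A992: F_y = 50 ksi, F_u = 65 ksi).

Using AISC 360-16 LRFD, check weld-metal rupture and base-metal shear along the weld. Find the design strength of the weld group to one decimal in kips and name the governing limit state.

74.6 kips (weld metal governs)

Weld metal: throat = 0.707×0.3125 = 0.22094 in, L = 2×4.6875 = 9.375 in. φR_n = 0.75 × 0.6 × 80 × 0.22094 × 9.375 = 74.6 kips.
Base metal shear (0.375 in plate): yield φR_n = 1.0×0.6×50×0.375×9.375 = 105.5 kips; rupture φR_n = 0.75×0.6×65×0.375×9.375 = 102.8 kips; take 102.8 kips (rupture).
Governing: min(74.6, 102.8) = 74.6 kips → weld metal.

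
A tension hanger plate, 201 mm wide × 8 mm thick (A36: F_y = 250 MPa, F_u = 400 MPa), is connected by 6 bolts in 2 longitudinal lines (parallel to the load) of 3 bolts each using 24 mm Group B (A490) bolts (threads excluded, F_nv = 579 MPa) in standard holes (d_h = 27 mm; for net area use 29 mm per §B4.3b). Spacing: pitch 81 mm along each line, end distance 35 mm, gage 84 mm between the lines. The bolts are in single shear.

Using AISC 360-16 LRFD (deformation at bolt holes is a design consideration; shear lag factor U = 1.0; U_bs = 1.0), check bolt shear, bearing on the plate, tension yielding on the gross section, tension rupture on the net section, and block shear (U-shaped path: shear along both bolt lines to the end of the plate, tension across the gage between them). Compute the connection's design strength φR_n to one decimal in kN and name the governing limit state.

Bolt shear: A_b = π(24)²/4 = 452.39 mm². φR_n = 0.75 × 579 × 452.39 × 6 × 1 = 1178.7 kN.
Bearing (8 mm plate, F_u = 400 MPa): end bolts L_c = 35 − 27/2 = 21.5, R_n = min(1.2×21.5×8×400, 2.4×24×8×400) = 82.56 kN/bolt; interior L_c = 81 − 27 = 54, R_n = 184.32 kN/bolt. φR_n = 0.75 × (2×82.56 + 4×184.32) = 676.8 kN.
Tension yield (gross): A_g = 201×8 = 1608 mm². φR_n = 0.90 × 250 × 1608 = 361.8 kN.
Tension rupture (net): A_n = (201 − 2×29)×8 = 1144 mm² (U = 1.0, A_e = A_n). φR_n = 0.75 × 400 × 1144 = 343.2 kN.
Block shear: shear path 2×[35+2×81] = 2×197 mm, A_gv = 3152, A_nv = 2×(197 − 2.5×29)×8 = 1992 mm²; tension across gage: (84 − 1×29)×8 = 440 mm². R_n = min(0.6×400×1992, 0.6×250×3152) + 1.0×400×440 = min(478.08, 472.8) + 176 = 648.8 kN. φR_n = 0.75 × 648.8 = 486.6 kN.
Governing: min(1178.7, 676.8, 361.8, 343.2, 486.6) = 343.2 kN → net-section rupture.

343.2 kN (net-section rupture governs)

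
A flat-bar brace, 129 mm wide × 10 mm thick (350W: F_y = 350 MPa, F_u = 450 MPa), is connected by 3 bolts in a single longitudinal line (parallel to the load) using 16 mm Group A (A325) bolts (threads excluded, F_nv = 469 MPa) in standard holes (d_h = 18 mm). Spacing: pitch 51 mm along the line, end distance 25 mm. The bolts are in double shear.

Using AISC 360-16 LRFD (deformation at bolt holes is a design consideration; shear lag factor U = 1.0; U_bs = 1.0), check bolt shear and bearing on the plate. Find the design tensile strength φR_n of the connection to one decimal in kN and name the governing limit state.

Bolt shear: A_b = π(16)²/4 = 201.06 mm². φR_n = 0.75 × 469 × 201.06 × 3 × 2 = 424.3 kN.
Bearing (10 mm plate, F_u = 450 MPa): end bolts L_c = 25 − 18/2 = 16, R_n = min(1.2×16×10×450, 2.4×16×10×450) = 86.4 kN/bolt; interior L_c = 51 − 18 = 33, R_n = 172.8 kN/bolt. φR_n = 0.75 × (1×86.4 + 2×172.8) = 324.0 kN.
Governing: min(424.3, 324.0) = 324.0 kN → bearing.

324.0 kN (bearing governs)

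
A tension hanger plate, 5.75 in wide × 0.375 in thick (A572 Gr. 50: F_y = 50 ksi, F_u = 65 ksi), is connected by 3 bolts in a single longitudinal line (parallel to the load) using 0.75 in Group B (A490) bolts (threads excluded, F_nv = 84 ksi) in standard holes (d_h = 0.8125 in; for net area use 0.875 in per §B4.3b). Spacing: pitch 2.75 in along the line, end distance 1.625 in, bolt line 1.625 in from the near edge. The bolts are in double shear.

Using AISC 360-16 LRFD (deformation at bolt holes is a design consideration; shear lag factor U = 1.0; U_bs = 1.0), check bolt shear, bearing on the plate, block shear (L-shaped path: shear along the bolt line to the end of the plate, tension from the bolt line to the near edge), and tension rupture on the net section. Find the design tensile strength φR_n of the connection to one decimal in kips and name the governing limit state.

Bolt shear: A_b = π(0.75)²/4 = 0.44179 in². φR_n = 0.75 × 84 × 0.44179 × 3 × 2 = 167.0 kips.
Bearing (0.375 in plate, F_u = 65 ksi): end bolts L_c = 1.625 − 0.8125/2 = 1.21875, R_n = min(1.2×1.21875×0.375×65, 2.4×0.75×0.375×65) = 35.648 kips/bolt; interior L_c = 2.75 − 0.8125 = 1.9375, R_n = 43.875 kips/bolt. φR_n = 0.75 × (1×35.648 + 2×43.875) = 92.5 kips.
Block shear: shear path 1×[1.625+2×2.75] = 1×7.125 in, A_gv = 2.6719, A_nv = 1×(7.125 − 2.5×0.875)×0.375 = 1.8516 in²; tension to near edge: (1.625 − 0.5×0.875)×0.375 = 0.44531 in². R_n = min(0.6×65×1.8516, 0.6×50×2.6719) + 1.0×65×0.44531 = min(72.212, 80.157) + 28.945 = 101.16 kips. φR_n = 0.75 × 101.16 = 75.9 kips.
Tension rupture (net): A_n = (5.75 − 1×0.875)×0.375 = 1.8281 in² (U = 1.0, A_e = A_n). φR_n = 0.75 × 65 × 1.8281 = 89.1 kips.
Governing: min(167.0, 92.5, 75.9, 89.1) = 75.9 kips → block shear.

75.9 kips (block shear governs)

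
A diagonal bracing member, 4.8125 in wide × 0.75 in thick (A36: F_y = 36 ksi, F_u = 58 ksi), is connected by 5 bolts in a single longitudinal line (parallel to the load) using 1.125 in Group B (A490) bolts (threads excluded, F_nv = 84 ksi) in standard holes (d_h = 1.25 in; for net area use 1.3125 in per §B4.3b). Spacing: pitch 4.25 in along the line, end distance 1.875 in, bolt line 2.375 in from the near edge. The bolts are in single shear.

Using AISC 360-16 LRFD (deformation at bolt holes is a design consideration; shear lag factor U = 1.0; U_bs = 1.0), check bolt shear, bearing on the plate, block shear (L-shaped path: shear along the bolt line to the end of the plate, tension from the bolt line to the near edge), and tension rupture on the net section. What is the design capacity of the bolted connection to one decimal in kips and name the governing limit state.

Bolt shear: A_b = π(1.125)²/4 = 0.99402 in². φR_n = 0.75 × 84 × 0.99402 × 5 × 1 = 313.1 kips.
Bearing (0.75 in plate, F_u = 58 ksi): end bolts L_c = 1.875 − 1.25/2 = 1.25, R_n = min(1.2×1.25×0.75×58, 2.4×1.125×0.75×58) = 65.25 kips/bolt; interior L_c = 4.25 − 1.25 = 3, R_n = 117.45 kips/bolt. φR_n = 0.75 × (1×65.25 + 4×117.45) = 401.3 kips.
Block shear: shear path 1×[1.875+4×4.25] = 1×18.875 in, A_gv = 14.156, A_nv = 1×(18.875 − 4.5×1.3125)×0.75 = 9.7266 in²; tension to near edge: (2.375 − 0.5×1.3125)×0.75 = 1.2891 in². R_n = min(0.6×58×9.7266, 0.6×36×14.156) + 1.0×58×1.2891 = min(338.49, 305.77) + 74.768 = 380.54 kips. φR_n = 0.75 × 380.54 = 285.4 kips.
Tension rupture (net): A_n = (4.8125 − 1×1.3125)×0.75 = 2.625 in² (U = 1.0, A_e = A_n). φR_n = 0.75 × 58 × 2.625 = 114.2 kips.
Governing: min(313.1, 401.3, 285.4, 114.2) = 114.2 kips → net-section rupture.

114.2 kips (net-section rupture governs)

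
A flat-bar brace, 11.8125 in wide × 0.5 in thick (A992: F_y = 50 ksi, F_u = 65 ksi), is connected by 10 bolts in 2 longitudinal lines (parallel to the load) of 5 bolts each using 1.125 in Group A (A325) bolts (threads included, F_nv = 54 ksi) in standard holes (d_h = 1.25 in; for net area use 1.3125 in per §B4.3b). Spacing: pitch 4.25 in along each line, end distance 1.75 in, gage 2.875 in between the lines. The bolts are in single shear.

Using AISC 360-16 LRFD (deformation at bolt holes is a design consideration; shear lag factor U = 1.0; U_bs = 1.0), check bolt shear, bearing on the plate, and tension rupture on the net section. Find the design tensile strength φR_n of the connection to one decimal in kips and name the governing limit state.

223.9 kips (net-section rupture governs)

Bolt shear: A_b = π(1.125)²/4 = 0.99402 in². φR_n = 0.75 × 54 × 0.99402 × 10 × 1 = 402.6 kips.
Bearing (0.5 in plate, F_u = 65 ksi): end bolts L_c = 1.75 − 1.25/2 = 1.125, R_n = min(1.2×1.125×0.5×65, 2.4×1.125×0.5×65) = 43.875 kips/bolt; interior L_c = 4.25 − 1.25 = 3, R_n = 87.75 kips/bolt. φR_n = 0.75 × (2×43.875 + 8×87.75) = 592.3 kips.
Tension rupture (net): A_n = (11.8125 − 2×1.3125)×0.5 = 4.5938 in² (U = 1.0, A_e = A_n). φR_n = 0.75 × 65 × 4.5938 = 223.9 kips.
Governing: min(402.6, 592.3, 223.9) = 223.9 kips → net-section rupture.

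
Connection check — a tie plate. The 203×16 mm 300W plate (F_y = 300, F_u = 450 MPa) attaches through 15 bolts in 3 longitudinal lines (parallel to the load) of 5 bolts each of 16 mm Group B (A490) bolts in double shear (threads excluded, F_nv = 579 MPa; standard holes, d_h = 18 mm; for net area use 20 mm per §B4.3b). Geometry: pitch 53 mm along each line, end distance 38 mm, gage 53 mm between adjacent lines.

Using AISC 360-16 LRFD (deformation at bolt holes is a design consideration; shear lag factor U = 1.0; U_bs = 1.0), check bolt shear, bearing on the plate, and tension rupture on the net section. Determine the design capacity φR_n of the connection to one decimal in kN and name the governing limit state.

772.2 kN (net-section rupture governs)

Bolt shear: A_b = π(16)²/4 = 201.06 mm². φR_n = 0.75 × 579 × 201.06 × 15 × 2 = 2619.3 kN.
Bearing (16 mm plate, F_u = 450 MPa): end bolts L_c = 38 − 18/2 = 29, R_n = min(1.2×29×16×450, 2.4×16×16×450) = 250.56 kN/bolt; interior L_c = 53 − 18 = 35, R_n = 276.48 kN/bolt. φR_n = 0.75 × (3×250.56 + 12×276.48) = 3052.1 kN.
Tension rupture (net): A_n = (203 − 3×20)×16 = 2288 mm² (U = 1.0, A_e = A_n). φR_n = 0.75 × 450 × 2288 = 772.2 kN.
Governing: min(2619.3, 3052.1, 772.2) = 772.2 kN → net-section rupture.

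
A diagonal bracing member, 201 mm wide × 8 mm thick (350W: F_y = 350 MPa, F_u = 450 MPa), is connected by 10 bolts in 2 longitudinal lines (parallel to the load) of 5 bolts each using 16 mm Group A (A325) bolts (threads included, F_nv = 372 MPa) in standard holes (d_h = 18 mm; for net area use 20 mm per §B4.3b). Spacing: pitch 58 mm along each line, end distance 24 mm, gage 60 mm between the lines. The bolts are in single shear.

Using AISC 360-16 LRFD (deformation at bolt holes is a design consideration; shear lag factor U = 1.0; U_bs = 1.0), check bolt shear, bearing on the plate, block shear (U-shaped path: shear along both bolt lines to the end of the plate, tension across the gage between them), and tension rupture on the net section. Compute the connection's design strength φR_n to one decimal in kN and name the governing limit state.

Bolt shear: A_b = π(16)²/4 = 201.06 mm². φR_n = 0.75 × 372 × 201.06 × 10 × 1 = 561.0 kN.
Bearing (8 mm plate, F_u = 450 MPa): end bolts L_c = 24 − 18/2 = 15, R_n = min(1.2×15×8×450, 2.4×16×8×450) = 64.8 kN/bolt; interior L_c = 58 − 18 = 40, R_n = 138.24 kN/bolt. φR_n = 0.75 × (2×64.8 + 8×138.24) = 926.6 kN.
Block shear: shear path 2×[24+4×58] = 2×256 mm, A_gv = 4096, A_nv = 2×(256 − 4.5×20)×8 = 2656 mm²; tension across gage: (60 − 1×20)×8 = 320 mm². R_n = min(0.6×450×2656, 0.6×350×4096) + 1.0×450×320 = min(717.12, 860.16) + 144 = 861.12 kN. φR_n = 0.75 × 861.12 = 645.8 kN.
Tension rupture (net): A_n = (201 − 2×20)×8 = 1288 mm² (U = 1.0, A_e = A_n). φR_n = 0.75 × 450 × 1288 = 434.7 kN.
Governing: min(561.0, 926.6, 645.8, 434.7) = 434.7 kN → net-section rupture.

434.7 kN (net-section rupture governs)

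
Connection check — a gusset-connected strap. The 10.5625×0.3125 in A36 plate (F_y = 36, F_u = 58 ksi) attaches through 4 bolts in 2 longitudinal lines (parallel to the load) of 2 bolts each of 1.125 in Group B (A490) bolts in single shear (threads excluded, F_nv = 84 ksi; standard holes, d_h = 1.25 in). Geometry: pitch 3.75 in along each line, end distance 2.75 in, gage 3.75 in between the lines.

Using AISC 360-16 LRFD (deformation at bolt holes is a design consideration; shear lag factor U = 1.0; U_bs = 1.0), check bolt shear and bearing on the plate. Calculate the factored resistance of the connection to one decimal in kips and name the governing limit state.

142.7 kips (bearing governs)

Bolt shear: A_b = π(1.125)²/4 = 0.99402 in². φR_n = 0.75 × 84 × 0.99402 × 4 × 1 = 250.5 kips.
Bearing (0.3125 in plate, F_u = 58 ksi): end bolts L_c = 2.75 − 1.25/2 = 2.125, R_n = min(1.2×2.125×0.3125×58, 2.4×1.125×0.3125×58) = 46.219 kips/bolt; interior L_c = 3.75 − 1.25 = 2.5, R_n = 48.938 kips/bolt. φR_n = 0.75 × (2×46.219 + 2×48.938) = 142.7 kips.
Governing: min(250.5, 142.7) = 142.7 kips → bearing.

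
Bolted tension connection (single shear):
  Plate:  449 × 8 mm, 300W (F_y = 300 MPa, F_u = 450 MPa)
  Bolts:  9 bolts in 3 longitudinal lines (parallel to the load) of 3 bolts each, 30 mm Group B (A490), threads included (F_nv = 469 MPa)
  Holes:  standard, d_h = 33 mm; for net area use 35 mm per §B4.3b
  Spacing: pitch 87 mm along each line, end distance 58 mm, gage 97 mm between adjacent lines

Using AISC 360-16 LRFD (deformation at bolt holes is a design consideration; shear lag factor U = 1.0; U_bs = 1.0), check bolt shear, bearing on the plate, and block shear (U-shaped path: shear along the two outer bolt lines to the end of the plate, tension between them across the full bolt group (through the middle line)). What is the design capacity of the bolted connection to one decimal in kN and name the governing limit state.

Bolt shear: A_b = π(30)²/4 = 706.86 mm². φR_n = 0.75 × 469 × 706.86 × 9 × 1 = 2237.7 kN.
Bearing (8 mm plate, F_u = 450 MPa): end bolts L_c = 58 − 33/2 = 41.5, R_n = min(1.2×41.5×8×450, 2.4×30×8×450) = 179.28 kN/bolt; interior L_c = 87 − 33 = 54, R_n = 233.28 kN/bolt. φR_n = 0.75 × (3×179.28 + 6×233.28) = 1453.1 kN.
Block shear: shear path 2×[58+2×87] = 2×232 mm, A_gv = 3712, A_nv = 2×(232 − 2.5×35)×8 = 2312 mm²; tension across gage: (194 − 2×35)×8 = 992 mm². R_n = min(0.6×450×2312, 0.6×300×3712) + 1.0×450×992 = min(624.24, 668.16) + 446.4 = 1070.6 kN. φR_n = 0.75 × 1070.6 = 803.0 kN.
Governing: min(2237.7, 1453.1, 803.0) = 803.0 kN → block shear.

803.0 kN (block shear governs)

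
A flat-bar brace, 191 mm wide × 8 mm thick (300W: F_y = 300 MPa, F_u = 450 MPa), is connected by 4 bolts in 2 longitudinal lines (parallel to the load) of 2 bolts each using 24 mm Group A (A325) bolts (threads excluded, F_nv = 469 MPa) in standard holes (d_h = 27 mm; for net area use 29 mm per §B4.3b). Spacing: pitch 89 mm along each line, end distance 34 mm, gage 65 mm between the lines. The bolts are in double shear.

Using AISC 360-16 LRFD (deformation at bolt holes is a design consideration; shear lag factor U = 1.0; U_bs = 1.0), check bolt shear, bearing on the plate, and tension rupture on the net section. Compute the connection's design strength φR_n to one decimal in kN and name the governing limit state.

359.1 kN (net-section rupture governs)

Bolt shear: A_b = π(24)²/4 = 452.39 mm². φR_n = 0.75 × 469 × 452.39 × 4 × 2 = 1273.0 kN.
Bearing (8 mm plate, F_u = 450 MPa): end bolts L_c = 34 − 27/2 = 20.5, R_n = min(1.2×20.5×8×450, 2.4×24×8×450) = 88.56 kN/bolt; interior L_c = 89 − 27 = 62, R_n = 207.36 kN/bolt. φR_n = 0.75 × (2×88.56 + 2×207.36) = 443.9 kN.
Tension rupture (net): A_n = (191 − 2×29)×8 = 1064 mm² (U = 1.0, A_e = A_n). φR_n = 0.75 × 450 × 1064 = 359.1 kN.
Governing: min(1273.0, 443.9, 359.1) = 359.1 kN → net-section rupture.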